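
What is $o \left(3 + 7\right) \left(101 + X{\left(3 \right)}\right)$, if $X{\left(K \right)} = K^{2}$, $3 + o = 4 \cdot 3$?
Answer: $9900$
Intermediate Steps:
$o = 9$ ($o = -3 + 4 \cdot 3 = -3 + 12 = 9$)
$o \left(3 + 7\right) \left(101 + X{\left(3 \right)}\right) = 9 \left(3 + 7\right) \left(101 + 3^{2}\right) = 9 \cdot 10 \left(101 + 9\right) = 90 \cdot 110 = 9900$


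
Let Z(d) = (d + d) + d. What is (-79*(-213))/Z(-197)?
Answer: -5609/197 ≈ -28.472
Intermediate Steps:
Z(d) = 3*d (Z(d) = 2*d + d = 3*d)
(-79*(-213))/Z(-197) = (-79*(-213))/((3*(-197))) = 16827/(-591) = 16827*(-1/591) = -5609/197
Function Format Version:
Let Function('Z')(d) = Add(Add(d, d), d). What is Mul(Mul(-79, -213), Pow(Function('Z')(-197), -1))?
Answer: Rational(-5609, 197) ≈ -28.472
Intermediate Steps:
Function('Z')(d) = Mul(3, d) (Function('Z')(d) = Add(Mul(2, d), d) = Mul(3, d))
Mul(Mul(-79, -213), Pow(Function('Z')(-197), -1)) = Mul(Mul(-79, -213), Pow(Mul(3, -197), -1)) = Mul(16827, Pow(-591, -1)) = Mul(16827, Rational(-1, 591)) = Rational(-5609, 197)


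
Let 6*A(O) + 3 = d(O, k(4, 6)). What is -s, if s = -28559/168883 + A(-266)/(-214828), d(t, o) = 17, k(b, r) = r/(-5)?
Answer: 18407000737/108842391372 ≈ 0.16912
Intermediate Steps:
k(b, r) = -r/5 (k(b, r) = r*(-⅕) = -r/5)
A(O) = 7/3 (A(O) = -½ + (⅙)*17 = -½ + 17/6 = 7/3)
s = -18407000737/108842391372 (s = -28559/168883 + (7/3)/(-214828) = -28559*1/168883 + (7/3)*(-1/214828) = -28559/168883 - 7/644484 = -18407000737/108842391372 ≈ -0.16912)
-s = -1*(-18407000737/108842391372) = 18407000737/108842391372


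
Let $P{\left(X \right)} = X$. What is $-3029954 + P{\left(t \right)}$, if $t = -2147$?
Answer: $-3032101$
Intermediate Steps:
$-3029954 + P{\left(t \right)} = -3029954 - 2147 = -3032101$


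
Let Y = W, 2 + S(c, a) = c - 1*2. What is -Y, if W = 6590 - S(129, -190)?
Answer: -6465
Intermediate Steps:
S(c, a) = -4 + c (S(c, a) = -2 + (c - 1*2) = -2 + (c - 2) = -2 + (-2 + c) = -4 + c)
W = 6465 (W = 6590 - (-4 + 129) = 6590 - 1*125 = 6590 - 125 = 6465)
Y = 6465
-Y = -1*6465 = -6465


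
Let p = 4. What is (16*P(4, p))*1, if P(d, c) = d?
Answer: 64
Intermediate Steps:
(16*P(4, p))*1 = (16*4)*1 = 64*1 = 64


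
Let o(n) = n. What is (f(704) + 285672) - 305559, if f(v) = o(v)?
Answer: -19183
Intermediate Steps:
f(v) = v
(f(704) + 285672) - 305559 = (704 + 285672) - 305559 = 286376 - 305559 = -19183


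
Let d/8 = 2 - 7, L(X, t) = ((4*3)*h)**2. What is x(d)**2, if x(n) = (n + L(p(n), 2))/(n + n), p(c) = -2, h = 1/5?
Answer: 11449/62500 ≈ 0.18318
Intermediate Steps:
h = 1/5 ≈ 0.20000
L(X, t) = 144/25 (L(X, t) = ((4*3)*(1/5))**2 = (12*(1/5))**2 = (12/5)**2 = 144/25)
d = -40 (d = 8*(2 - 7) = 8*(-5) = -40)
x(n) = (144/25 + n)/(2*n) (x(n) = (n + 144/25)/(n + n) = (144/25 + n)/((2*n)) = (144/25 + n)*(1/(2*n)) = (144/25 + n)/(2*n))
x(d)**2 = ((1/50)*(144 + 25*(-40))/(-40))**2 = ((1/50)*(-1/40)*(144 - 1000))**2 = ((1/50)*(-1/40)*(-856))**2 = (107/250)**2 = 11449/62500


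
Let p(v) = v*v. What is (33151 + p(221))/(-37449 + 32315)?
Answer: -40996/2567 ≈ -15.970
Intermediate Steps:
p(v) = v²
(33151 + p(221))/(-37449 + 32315) = (33151 + 221²)/(-37449 + 32315) = (33151 + 48841)/(-5134) = 81992*(-1/5134) = -40996/2567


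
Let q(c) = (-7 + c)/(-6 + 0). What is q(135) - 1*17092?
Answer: -51340/3 ≈ -17113.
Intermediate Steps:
q(c) = 7/6 - c/6 (q(c) = (-7 + c)/(-6) = (-7 + c)*(-1/6) = 7/6 - c/6)
q(135) - 1*17092 = (7/6 - 1/6*135) - 1*17092 = (7/6 - 45/2) - 17092 = -64/3 - 17092 = -51340/3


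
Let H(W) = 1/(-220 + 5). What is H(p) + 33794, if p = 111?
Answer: 7265709/215 ≈ 33794.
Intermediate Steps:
H(W) = -1/215 (H(W) = 1/(-215) = -1/215)
H(p) + 33794 = -1/215 + 33794 = 7265709/215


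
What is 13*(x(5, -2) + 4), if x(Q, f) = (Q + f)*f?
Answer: -26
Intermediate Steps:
x(Q, f) = f*(Q + f)
13*(x(5, -2) + 4) = 13*(-2*(5 - 2) + 4) = 13*(-2*3 + 4) = 13*(-6 + 4) = 13*(-2) = -26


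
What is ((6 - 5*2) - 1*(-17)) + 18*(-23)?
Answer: -401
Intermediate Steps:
((6 - 5*2) - 1*(-17)) + 18*(-23) = ((6 - 10) + 17) - 414 = (-4 + 17) - 414 = 13 - 414 = -401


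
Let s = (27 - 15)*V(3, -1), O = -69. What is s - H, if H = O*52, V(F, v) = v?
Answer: 3576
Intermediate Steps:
H = -3588 (H = -69*52 = -3588)
s = -12 (s = (27 - 15)*(-1) = 12*(-1) = -12)
s - H = -12 - 1*(-3588) = -12 + 3588 = 3576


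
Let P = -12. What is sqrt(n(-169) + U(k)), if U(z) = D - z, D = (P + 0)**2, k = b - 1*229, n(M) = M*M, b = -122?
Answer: 8*sqrt(454) ≈ 170.46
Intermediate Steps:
n(M) = M**2
k = -351 (k = -122 - 1*229 = -122 - 229 = -351)
D = 144 (D = (-12 + 0)**2 = (-12)**2 = 144)
U(z) = 144 - z
sqrt(n(-169) + U(k)) = sqrt((-169)**2 + (144 - 1*(-351))) = sqrt(28561 + (144 + 351)) = sqrt(28561 + 495) = sqrt(29056) = 8*sqrt(454)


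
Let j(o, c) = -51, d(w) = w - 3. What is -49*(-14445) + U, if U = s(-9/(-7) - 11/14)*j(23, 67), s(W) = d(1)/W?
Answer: 708009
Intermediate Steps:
d(w) = -3 + w
s(W) = -2/W (s(W) = (-3 + 1)/W = -2/W)
U = 204 (U = -2/(-9/(-7) - 11/14)*(-51) = -2/(-9*(-1/7) - 11*1/14)*(-51) = -2/(9/7 - 11/14)*(-51) = -2/1/2*(-51) = -2*2*(-51) = -4*(-51) = 204)
-49*(-14445) + U = -49*(-14445) + 204 = 707805 + 204 = 708009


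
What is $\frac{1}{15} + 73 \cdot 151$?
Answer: $\frac{165346}{15} \approx 11023.0$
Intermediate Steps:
$\frac{1}{15} + 73 \cdot 151 = \frac{1}{15} + 11023 = \frac{165346}{15}$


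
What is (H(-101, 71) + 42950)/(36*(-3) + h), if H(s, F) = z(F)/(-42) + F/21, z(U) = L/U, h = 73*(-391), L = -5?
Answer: -18298141/12205326 ≈ -1.4992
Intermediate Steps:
h = -28543
z(U) = -5/U
H(s, F) = F/21 + 5/(42*F) (H(s, F) = -5/F/(-42) + F/21 = -5/F*(-1/42) + F*(1/21) = 5/(42*F) + F/21 = F/21 + 5/(42*F))
(H(-101, 71) + 42950)/(36*(-3) + h) = (((1/21)*71 + (5/42)/71) + 42950)/(36*(-3) - 28543) = ((71/21 + (5/42)*(1/71)) + 42950)/(-108 - 28543) = ((71/21 + 5/2982) + 42950)/(-28651) = (1441/426 + 42950)*(-1/28651) = (18298141/426)*(-1/28651) = -18298141/12205326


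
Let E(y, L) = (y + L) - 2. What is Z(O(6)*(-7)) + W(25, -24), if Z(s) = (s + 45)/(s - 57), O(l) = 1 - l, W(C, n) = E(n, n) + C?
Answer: -315/11 ≈ -28.636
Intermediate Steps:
E(y, L) = -2 + L + y (E(y, L) = (L + y) - 2 = -2 + L + y)
W(C, n) = -2 + C + 2*n (W(C, n) = (-2 + n + n) + C = (-2 + 2*n) + C = -2 + C + 2*n)
Z(s) = (45 + s)/(-57 + s)
Z(O(6)*(-7)) + W(25, -24) = (45 + (1 - 1*6)*(-7))/(-57 + (1 - 1*6)*(-7)) + (-2 + 25 + 2*(-24)) = (45 + (1 - 6)*(-7))/(-57 + (1 - 6)*(-7)) + (-2 + 25 - 48) = (45 - 5*(-7))/(-57 - 5*(-7)) - 25 = (45 + 35)/(-57 + 35) - 25 = 80/(-22) - 25 = -1/22*80 - 25 = -40/11 - 25 = -315/11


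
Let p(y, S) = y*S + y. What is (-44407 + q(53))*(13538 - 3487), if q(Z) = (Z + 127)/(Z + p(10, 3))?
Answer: -13835774407/31 ≈ -4.4632e+8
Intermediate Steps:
p(y, S) = y + S*y (p(y, S) = S*y + y = y + S*y)
q(Z) = (127 + Z)/(40 + Z) (q(Z) = (Z + 127)/(Z + 10*(1 + 3)) = (127 + Z)/(Z + 10*4) = (127 + Z)/(Z + 40) = (127 + Z)/(40 + Z))
(-44407 + q(53))*(13538 - 3487) = (-44407 + (127 + 53)/(40 + 53))*(13538 - 3487) = (-44407 + 180/93)*10051 = (-44407 + (1/93)*180)*10051 = (-44407 + 60/31)*10051 = -1376557/31*10051 = -13835774407/31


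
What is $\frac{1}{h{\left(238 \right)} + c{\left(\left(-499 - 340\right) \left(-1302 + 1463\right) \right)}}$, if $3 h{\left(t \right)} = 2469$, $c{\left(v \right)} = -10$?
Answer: $\frac{1}{813} \approx 0.00123$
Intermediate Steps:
$h{\left(t \right)} = 823$ ($h{\left(t \right)} = \frac{1}{3} \cdot 2469 = 823$)
$\frac{1}{h{\left(238 \right)} + c{\left(\left(-499 - 340\right) \left(-1302 + 1463\right) \right)}} = \frac{1}{823 - 10} = \frac{1}{813}$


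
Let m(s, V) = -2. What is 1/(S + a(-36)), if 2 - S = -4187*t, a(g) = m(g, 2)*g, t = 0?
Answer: 1/74 ≈ 0.013514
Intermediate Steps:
a(g) = -2*g
S = 2 (S = 2 - (-4187)*0 = 2 - 1*0 = 2 + 0 = 2)
1/(S + a(-36)) = 1/(2 - 2*(-36)) = 1/(2 + 72) = 1/74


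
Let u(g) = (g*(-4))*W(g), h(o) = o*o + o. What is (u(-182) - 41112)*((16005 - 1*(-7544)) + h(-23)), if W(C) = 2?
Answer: -953925080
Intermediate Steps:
h(o) = o + o**2 (h(o) = o**2 + o = o + o**2)
u(g) = -8*g (u(g) = (g*(-4))*2 = -4*g*2 = -8*g)
(u(-182) - 41112)*((16005 - 1*(-7544)) + h(-23)) = (-8*(-182) - 41112)*((16005 - 1*(-7544)) - 23*(1 - 23)) = (1456 - 41112)*((16005 + 7544) - 23*(-22)) = -39656*(23549 + 506) = -39656*24055 = -953925080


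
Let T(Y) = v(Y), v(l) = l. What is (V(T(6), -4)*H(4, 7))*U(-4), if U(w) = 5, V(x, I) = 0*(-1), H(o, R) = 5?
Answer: 0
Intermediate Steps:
T(Y) = Y
V(x, I) = 0
(V(T(6), -4)*H(4, 7))*U(-4) = (0*5)*5 = 0*5 = 0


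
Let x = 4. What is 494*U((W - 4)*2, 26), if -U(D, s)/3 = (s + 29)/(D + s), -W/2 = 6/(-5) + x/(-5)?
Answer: -3135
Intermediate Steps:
W = 4 (W = -2*(6/(-5) + 4/(-5)) = -2*(6*(-1/5) + 4*(-1/5)) = -2*(-6/5 - 4/5) = -2*(-2) = 4)
U(D, s) = -3*(29 + s)/(D + s) (U(D, s) = -3*(s + 29)/(D + s) = -3*(29 + s)/(D + s))
494*U((W - 4)*2, 26) = 494*(3*(-29 - 1*26)/((4 - 4)*2 + 26)) = 494*(3*(-29 - 26)/(0*2 + 26)) = 494*(3*(-55)/(0 + 26)) = 494*(3*(-55)/26) = 494*(3*(1/26)*(-55)) = 494*(-165/26) = -3135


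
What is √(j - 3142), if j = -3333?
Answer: 5*I*√259 ≈ 80.467*I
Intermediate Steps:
√(j - 3142) = √(-3333 - 3142) = √(-6475) = 5*I*√259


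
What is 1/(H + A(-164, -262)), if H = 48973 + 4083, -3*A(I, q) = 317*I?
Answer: 3/211156 ≈ 1.4208e-5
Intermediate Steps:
A(I, q) = -317*I/3
H = 53056
1/(H + A(-164, -262)) = 1/(53056 - 317/3*(-164)) = 1/(53056 + 51988/3) = 1/(211156/3) = 3/211156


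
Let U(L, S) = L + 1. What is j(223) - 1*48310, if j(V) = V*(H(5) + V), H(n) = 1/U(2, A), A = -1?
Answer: 4480/3 ≈ 1493.3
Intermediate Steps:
U(L, S) = 1 + L
H(n) = ⅓ (H(n) = 1/(1 + 2) = 1/3 = ⅓)
j(V) = V*(⅓ + V)
j(223) - 1*48310 = 223*(⅓ + 223) - 1*48310 = 223*(670/3) - 48310 = 149410/3 - 48310 = 4480/3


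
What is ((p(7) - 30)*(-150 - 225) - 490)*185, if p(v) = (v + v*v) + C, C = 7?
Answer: -2380025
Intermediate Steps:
p(v) = 7 + v + v² (p(v) = (v + v*v) + 7 = (v + v²) + 7 = 7 + v + v²)
((p(7) - 30)*(-150 - 225) - 490)*185 = (((7 + 7 + 7²) - 30)*(-150 - 225) - 490)*185 = (((7 + 7 + 49) - 30)*(-375) - 490)*185 = ((63 - 30)*(-375) - 490)*185 = (33*(-375) - 490)*185 = (-12375 - 490)*185 = -12865*185 = -2380025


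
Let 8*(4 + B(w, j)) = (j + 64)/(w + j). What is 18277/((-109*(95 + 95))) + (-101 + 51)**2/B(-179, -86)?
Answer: -54958793433/87582590 ≈ -627.51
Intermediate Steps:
B(w, j) = -4 + (64 + j)/(8*(j + w)) (B(w, j) = -4 + ((j + 64)/(w + j))/8 = -4 + ((64 + j)/(j + w))/8 = -4 + (64 + j)/(8*(j + w)))
18277/((-109*(95 + 95))) + (-101 + 51)**2/B(-179, -86) = 18277/((-109*(95 + 95))) + (-101 + 51)**2/(((8 - 4*(-179) - 31/8*(-86))/(-86 - 179))) = 18277/((-109*190)) + (-50)**2/(((8 + 716 + 1333/4)/(-265))) = 18277/(-20710) + 2500/((-1/265*4229/4)) = 18277*(-1/20710) + 2500/(-4229/1060) = -18277/20710 + 2500*(-1060/4229) = -18277/20710 - 2650000/4229 = -54958793433/87582590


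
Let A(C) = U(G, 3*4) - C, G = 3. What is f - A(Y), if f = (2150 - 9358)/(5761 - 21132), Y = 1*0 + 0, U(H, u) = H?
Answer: -38905/15371 ≈ -2.5311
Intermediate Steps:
Y = 0 (Y = 0 + 0 = 0)
A(C) = 3 - C
f = 7208/15371 (f = -7208/(-15371) = -7208*(-1/15371) = 7208/15371 ≈ 0.46894)
f - A(Y) = 7208/15371 - (3 - 1*0) = 7208/15371 - (3 + 0) = 7208/15371 - 1*3 = 7208/15371 - 3 = -38905/15371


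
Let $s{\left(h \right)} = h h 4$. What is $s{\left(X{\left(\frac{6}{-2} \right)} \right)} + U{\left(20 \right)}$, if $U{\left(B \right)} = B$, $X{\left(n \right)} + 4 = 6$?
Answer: $36$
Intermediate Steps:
$X{\left(n \right)} = 2$ ($X{\left(n \right)} = -4 + 6 = 2$)
$s{\left(h \right)} = 4 h^{2}$ ($s{\left(h \right)} = h^{2} \cdot 4 = 4 h^{2}$)
$s{\left(X{\left(\frac{6}{-2} \right)} \right)} + U{\left(20 \right)} = 4 \cdot 2^{2} + 20 = 4 \cdot 4 + 20 = 16 + 20 = 36$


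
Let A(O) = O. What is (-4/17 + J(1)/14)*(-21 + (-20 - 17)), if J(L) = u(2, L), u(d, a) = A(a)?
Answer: 1131/119 ≈ 9.5042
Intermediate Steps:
u(d, a) = a
J(L) = L
(-4/17 + J(1)/14)*(-21 + (-20 - 17)) = (-4/17 + 1/14)*(-21 + (-20 - 17)) = (-4*1/17 + 1*(1/14))*(-21 - 37) = (-4/17 + 1/14)*(-58) = -39/238*(-58) = 1131/119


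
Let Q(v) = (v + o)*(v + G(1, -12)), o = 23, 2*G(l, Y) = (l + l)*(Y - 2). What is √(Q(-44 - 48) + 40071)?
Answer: 27*√65 ≈ 217.68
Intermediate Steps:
G(l, Y) = l*(-2 + Y) (G(l, Y) = ((l + l)*(Y - 2))/2 = ((2*l)*(-2 + Y))/2 = (2*l*(-2 + Y))/2 = l*(-2 + Y))
Q(v) = (-14 + v)*(23 + v) (Q(v) = (v + 23)*(v + 1*(-2 - 12)) = (23 + v)*(v + 1*(-14)) = (23 + v)*(v - 14) = (23 + v)*(-14 + v) = (-14 + v)*(23 + v))
√(Q(-44 - 48) + 40071) = √((-322 + (-44 - 48)² + 9*(-44 - 48)) + 40071) = √((-322 + (-92)² + 9*(-92)) + 40071) = √((-322 + 8464 - 828) + 40071) = √(7314 + 40071) = √47385 = 27*√65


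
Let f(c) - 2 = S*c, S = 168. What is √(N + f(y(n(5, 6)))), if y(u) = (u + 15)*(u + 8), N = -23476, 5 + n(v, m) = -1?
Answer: 5*I*√818 ≈ 143.0*I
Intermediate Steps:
n(v, m) = -6 (n(v, m) = -5 - 1 = -6)
y(u) = (8 + u)*(15 + u) (y(u) = (15 + u)*(8 + u) = (8 + u)*(15 + u))
f(c) = 2 + 168*c
√(N + f(y(n(5, 6)))) = √(-23476 + (2 + 168*(120 + (-6)² + 23*(-6)))) = √(-23476 + (2 + 168*(120 + 36 - 138))) = √(-23476 + (2 + 168*18)) = √(-23476 + (2 + 3024)) = √(-23476 + 3026) = √(-20450) = 5*I*√818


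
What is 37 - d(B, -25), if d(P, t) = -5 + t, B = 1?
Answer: 67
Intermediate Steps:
37 - d(B, -25) = 37 - (-5 - 25) = 37 - 1*(-30) = 37 + 30 = 67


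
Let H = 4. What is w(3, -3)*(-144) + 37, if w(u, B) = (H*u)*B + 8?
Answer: 4069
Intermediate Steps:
w(u, B) = 8 + 4*B*u (w(u, B) = (4*u)*B + 8 = 4*B*u + 8 = 8 + 4*B*u)
w(3, -3)*(-144) + 37 = (8 + 4*(-3)*3)*(-144) + 37 = (8 - 36)*(-144) + 37 = -28*(-144) + 37 = 4032 + 37 = 4069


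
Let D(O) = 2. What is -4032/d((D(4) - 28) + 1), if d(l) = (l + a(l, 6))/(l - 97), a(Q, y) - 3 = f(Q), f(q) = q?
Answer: -491904/47 ≈ -10466.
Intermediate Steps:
a(Q, y) = 3 + Q
d(l) = (3 + 2*l)/(-97 + l) (d(l) = (l + (3 + l))/(l - 97) = (3 + 2*l)/(-97 + l))
-4032/d((D(4) - 28) + 1) = -4032*(-97 + ((2 - 28) + 1))/(3 + 2*((2 - 28) + 1)) = -4032*(-97 + (-26 + 1))/(3 + 2*(-26 + 1)) = -4032*(-97 - 25)/(3 + 2*(-25)) = -4032*(-122/(3 - 50)) = -4032/((-1/122*(-47))) = -4032/47/122 = -4032*122/47 = -491904/47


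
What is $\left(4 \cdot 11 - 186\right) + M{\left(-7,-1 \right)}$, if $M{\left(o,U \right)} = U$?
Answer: $-143$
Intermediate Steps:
$\left(4 \cdot 11 - 186\right) + M{\left(-7,-1 \right)} = \left(4 \cdot 11 - 186\right) - 1 = \left(44 - 186\right) - 1 = -142 - 1 = -143$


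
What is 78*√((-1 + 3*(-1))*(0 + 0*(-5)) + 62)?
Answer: 78*√62 ≈ 614.17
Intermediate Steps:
78*√((-1 + 3*(-1))*(0 + 0*(-5)) + 62) = 78*√((-1 - 3)*(0 + 0) + 62) = 78*√(-4*0 + 62) = 78*√(0 + 62) = 78*√62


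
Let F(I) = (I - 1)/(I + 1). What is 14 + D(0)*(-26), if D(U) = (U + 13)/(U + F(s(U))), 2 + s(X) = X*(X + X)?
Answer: -296/3 ≈ -98.667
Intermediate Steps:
s(X) = -2 + 2*X² (s(X) = -2 + X*(X + X) = -2 + X*(2*X) = -2 + 2*X²)
F(I) = (-1 + I)/(1 + I)
D(U) = (13 + U)/(U + (-3 + 2*U²)/(-1 + 2*U²)) (D(U) = (U + 13)/(U + (-1 + (-2 + 2*U²))/(1 + (-2 + 2*U²))) = (13 + U)/(U + (-3 + 2*U²)/(-1 + 2*U²)))
14 + D(0)*(-26) = 14 + ((-1 + 2*0²)*(13 + 0)/(-3 + 2*0² + 0*(-1 + 2*0²)))*(-26) = 14 + ((-1 + 2*0)*13/(-3 + 2*0 + 0*(-1 + 2*0)))*(-26) = 14 + ((-1 + 0)*13/(-3 + 0 + 0*(-1 + 0)))*(-26) = 14 + (-1*13/(-3 + 0 + 0*(-1)))*(-26) = 14 + (-1*13/(-3 + 0 + 0))*(-26) = 14 + (-1*13/(-3))*(-26) = 14 - ⅓*(-1)*13*(-26) = 14 + (13/3)*(-26) = 14 - 338/3 = -296/3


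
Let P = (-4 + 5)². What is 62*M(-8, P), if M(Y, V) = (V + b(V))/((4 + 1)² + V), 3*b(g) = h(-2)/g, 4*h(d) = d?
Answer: 155/78 ≈ 1.9872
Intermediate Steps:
h(d) = d/4
P = 1 (P = 1² = 1)
b(g) = -1/(6*g) (b(g) = (((¼)*(-2))/g)/3 = (-1/(2*g))/3 = -1/(6*g))
M(Y, V) = (V - 1/(6*V))/(25 + V) (M(Y, V) = (V - 1/(6*V))/((4 + 1)² + V) = (V - 1/(6*V))/(5² + V) = (V - 1/(6*V))/(25 + V))
62*M(-8, P) = 62*((-⅙ + 1²)/(1*(25 + 1))) = 62*(1*(-⅙ + 1)/26) = 62*(1*(1/26)*(⅚)) = 62*(5/156) = 155/78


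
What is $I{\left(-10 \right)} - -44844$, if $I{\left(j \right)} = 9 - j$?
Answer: $44863$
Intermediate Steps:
$I{\left(-10 \right)} - -44844 = \left(9 - -10\right) - -44844 = \left(9 + 10\right) + 44844 = 19 + 44844 = 44863$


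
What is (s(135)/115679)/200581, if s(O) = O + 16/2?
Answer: 143/23203009499 ≈ 6.1630e-9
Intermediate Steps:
s(O) = 8 + O (s(O) = O + (½)*16 = O + 8 = 8 + O)
(s(135)/115679)/200581 = ((8 + 135)/115679)/200581 = (143*(1/115679))*(1/200581) = (143/115679)*(1/200581) = 143/23203009499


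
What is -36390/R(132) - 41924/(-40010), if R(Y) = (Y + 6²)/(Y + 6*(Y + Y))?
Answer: -52050562691/140035 ≈ -3.7170e+5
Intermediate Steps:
R(Y) = (36 + Y)/(13*Y) (R(Y) = (Y + 36)/(Y + 6*(2*Y)) = (36 + Y)/(Y + 12*Y) = (36 + Y)/((13*Y)) = (36 + Y)*(1/(13*Y)) = (36 + Y)/(13*Y))
-36390/R(132) - 41924/(-40010) = -36390*1716/(36 + 132) - 41924/(-40010) = -36390/((1/13)*(1/132)*168) - 41924*(-1/40010) = -36390/14/143 + 20962/20005 = -36390*143/14 + 20962/20005 = -2601885/7 + 20962/20005 = -52050562691/140035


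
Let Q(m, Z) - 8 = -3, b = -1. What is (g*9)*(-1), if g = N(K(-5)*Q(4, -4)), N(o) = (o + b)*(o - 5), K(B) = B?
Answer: -7020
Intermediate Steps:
Q(m, Z) = 5 (Q(m, Z) = 8 - 3 = 5)
N(o) = (-1 + o)*(-5 + o) (N(o) = (o - 1)*(o - 5) = (-1 + o)*(-5 + o))
g = 780 (g = 5 + (-5*5)**2 - (-30)*5 = 5 + (-25)**2 - 6*(-25) = 5 + 625 + 150 = 780)
(g*9)*(-1) = (780*9)*(-1) = 7020*(-1) = -7020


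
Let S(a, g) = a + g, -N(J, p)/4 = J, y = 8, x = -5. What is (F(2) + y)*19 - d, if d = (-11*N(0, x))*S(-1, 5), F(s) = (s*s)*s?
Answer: 304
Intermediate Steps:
N(J, p) = -4*J
F(s) = s³ (F(s) = s²*s = s³)
d = 0 (d = (-(-44)*0)*(-1 + 5) = -11*0*4 = 0*4 = 0)
(F(2) + y)*19 - d = (2³ + 8)*19 - 1*0 = (8 + 8)*19 + 0 = 16*19 + 0 = 304 + 0 = 304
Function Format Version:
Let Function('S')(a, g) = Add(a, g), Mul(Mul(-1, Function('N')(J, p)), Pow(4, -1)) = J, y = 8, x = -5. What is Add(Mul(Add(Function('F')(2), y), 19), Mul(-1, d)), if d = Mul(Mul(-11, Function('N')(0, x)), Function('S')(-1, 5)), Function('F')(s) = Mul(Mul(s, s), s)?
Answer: 304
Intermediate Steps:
Function('N')(J, p) = Mul(-4, J)
Function('F')(s) = Pow(s, 3) (Function('F')(s) = Mul(Pow(s, 2), s) = Pow(s, 3))
d = 0 (d = Mul(Mul(-11, Mul(-4, 0)), Add(-1, 5)) = Mul(Mul(-11, 0), 4) = Mul(0, 4) = 0)
Add(Mul(Add(Function('F')(2), y), 19), Mul(-1, d)) = Add(Mul(Add(Pow(2, 3), 8), 19), Mul(-1, 0)) = Add(Mul(Add(8, 8), 19), 0) = Add(Mul(16, 19), 0) = Add(304, 0) = 304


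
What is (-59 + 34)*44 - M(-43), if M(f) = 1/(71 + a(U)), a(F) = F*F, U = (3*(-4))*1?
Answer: -236501/215 ≈ -1100.0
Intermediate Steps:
U = -12 (U = -12*1 = -12)
a(F) = F²
M(f) = 1/215 (M(f) = 1/(71 + (-12)²) = 1/(71 + 144) = 1/215)
(-59 + 34)*44 - M(-43) = (-59 + 34)*44 - 1*1/215 = -25*44 - 1/215 = -1100 - 1/215 = -236501/215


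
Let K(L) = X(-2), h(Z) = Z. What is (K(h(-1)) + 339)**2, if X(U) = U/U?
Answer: 115600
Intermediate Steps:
X(U) = 1
K(L) = 1
(K(h(-1)) + 339)**2 = (1 + 339)**2 = 340**2 = 115600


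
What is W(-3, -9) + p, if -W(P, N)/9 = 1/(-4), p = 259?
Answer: 1045/4 ≈ 261.25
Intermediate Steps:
W(P, N) = 9/4 (W(P, N) = -9/(-4) = -9*(-¼) = 9/4)
W(-3, -9) + p = 9/4 + 259 = 1045/4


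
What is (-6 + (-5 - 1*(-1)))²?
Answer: 100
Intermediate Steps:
(-6 + (-5 - 1*(-1)))² = (-6 + (-5 + 1))² = (-6 - 4)² = (-10)² = 100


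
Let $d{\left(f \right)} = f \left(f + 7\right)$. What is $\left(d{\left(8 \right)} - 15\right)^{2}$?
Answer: $11025$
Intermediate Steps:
$d{\left(f \right)} = f \left(7 + f\right)$
$\left(d{\left(8 \right)} - 15\right)^{2} = \left(8 \left(7 + 8\right) - 15\right)^{2} = \left(8 \cdot 15 - 15\right)^{2} = \left(120 - 15\right)^{2} = 105^{2} = 11025$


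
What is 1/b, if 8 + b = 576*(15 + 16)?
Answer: 1/17848 ≈ 5.6029e-5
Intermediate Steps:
b = 17848 (b = -8 + 576*(15 + 16) = -8 + 576*31 = -8 + 17856 = 17848)
1/b = 1/17848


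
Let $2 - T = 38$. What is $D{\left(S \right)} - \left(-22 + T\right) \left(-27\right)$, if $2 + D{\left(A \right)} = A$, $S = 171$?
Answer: $-1397$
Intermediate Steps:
$T = -36$ ($T = 2 - 38 = -36$)
$D{\left(A \right)} = -2 + A$
$D{\left(S \right)} - \left(-22 + T\right) \left(-27\right) = \left(-2 + 171\right) - \left(-22 - 36\right) \left(-27\right) = 169 - \left(-58\right) \left(-27\right) = 169 - 1566 = -1397$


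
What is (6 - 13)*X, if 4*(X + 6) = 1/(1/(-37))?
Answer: 427/4 ≈ 106.75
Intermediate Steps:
X = -61/4 (X = -6 + 1/(4*(1/(-37))) = -6 + 1/(4*(-1/37)) = -6 + (¼)*(-37) = -6 - 37/4 = -61/4 ≈ -15.250)
(6 - 13)*X = (6 - 13)*(-61/4) = -7*(-61/4) = 427/4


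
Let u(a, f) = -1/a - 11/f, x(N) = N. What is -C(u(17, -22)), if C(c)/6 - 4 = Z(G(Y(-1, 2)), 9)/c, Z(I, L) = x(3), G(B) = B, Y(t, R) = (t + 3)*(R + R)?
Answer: -324/5 ≈ -64.800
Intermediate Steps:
Y(t, R) = 2*R*(3 + t) (Y(t, R) = (3 + t)*(2*R) = 2*R*(3 + t))
Z(I, L) = 3
C(c) = 24 + 18/c (C(c) = 24 + 6*(3/c) = 24 + 18/c)
-C(u(17, -22)) = -(24 + 18/(-1/17 - 11/(-22))) = -(24 + 18/(-1*1/17 - 11*(-1/22))) = -(24 + 18/(-1/17 + ½)) = -(24 + 18/(15/34)) = -(24 + 18*(34/15)) = -(24 + 204/5) = -1*324/5 = -324/5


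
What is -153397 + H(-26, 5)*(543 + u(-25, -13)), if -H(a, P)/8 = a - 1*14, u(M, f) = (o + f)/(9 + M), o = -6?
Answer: 20743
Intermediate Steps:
u(M, f) = (-6 + f)/(9 + M)
H(a, P) = 112 - 8*a (H(a, P) = -8*(a - 1*14) = -8*(a - 14) = -8*(-14 + a) = 112 - 8*a)
-153397 + H(-26, 5)*(543 + u(-25, -13)) = -153397 + (112 - 8*(-26))*(543 + (-6 - 13)/(9 - 25)) = -153397 + (112 + 208)*(543 - 19/(-16)) = -153397 + 320*(543 - 1/16*(-19)) = -153397 + 320*(543 + 19/16) = -153397 + 320*(8707/16) = -153397 + 174140 = 20743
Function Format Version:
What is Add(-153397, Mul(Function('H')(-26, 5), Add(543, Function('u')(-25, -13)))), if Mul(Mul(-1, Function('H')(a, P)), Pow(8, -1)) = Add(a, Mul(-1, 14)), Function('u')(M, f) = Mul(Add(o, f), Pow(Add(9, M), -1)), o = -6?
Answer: 20743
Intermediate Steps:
Function('u')(M, f) = Mul(Pow(Add(9, M), -1), Add(-6, f)) (Function('u')(M, f) = Mul(Add(-6, f), Pow(Add(9, M), -1)) = Mul(Pow(Add(9, M), -1), Add(-6, f)))
Function('H')(a, P) = Add(112, Mul(-8, a)) (Function('H')(a, P) = Mul(-8, Add(a, Mul(-1, 14))) = Mul(-8, Add(a, -14)) = Mul(-8, Add(-14, a)) = Add(112, Mul(-8, a)))
Add(-153397, Mul(Function('H')(-26, 5), Add(543, Function('u')(-25, -13)))) = Add(-153397, Mul(Add(112, Mul(-8, -26)), Add(543, Mul(Pow(Add(9, -25), -1), Add(-6, -13))))) = Add(-153397, Mul(Add(112, 208), Add(543, Mul(Pow(-16, -1), -19)))) = Add(-153397, Mul(320, Add(543, Mul(Rational(-1, 16), -19)))) = Add(-153397, Mul(320, Add(543, Rational(19, 16)))) = Add(-153397, Mul(320, Rational(8707, 16))) = Add(-153397, 174140) = 20743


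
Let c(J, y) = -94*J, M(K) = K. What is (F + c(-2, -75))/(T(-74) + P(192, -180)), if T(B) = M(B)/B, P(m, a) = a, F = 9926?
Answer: -10114/179 ≈ -56.503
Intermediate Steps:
T(B) = 1 (T(B) = B/B = 1)
(F + c(-2, -75))/(T(-74) + P(192, -180)) = (9926 - 94*(-2))/(1 - 180) = (9926 + 188)/(-179) = 10114*(-1/179) = -10114/179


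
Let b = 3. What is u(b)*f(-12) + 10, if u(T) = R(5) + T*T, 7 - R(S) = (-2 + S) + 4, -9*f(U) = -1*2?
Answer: 12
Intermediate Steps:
f(U) = 2/9 (f(U) = -(-1)*2/9 = -1/9*(-2) = 2/9)
R(S) = 5 - S (R(S) = 7 - ((-2 + S) + 4) = 7 - (2 + S) = 7 + (-2 - S) = 5 - S)
u(T) = T**2 (u(T) = (5 - 1*5) + T*T = (5 - 5) + T**2 = 0 + T**2 = T**2)
u(b)*f(-12) + 10 = 3**2*(2/9) + 10 = 9*(2/9) + 10 = 2 + 10 = 12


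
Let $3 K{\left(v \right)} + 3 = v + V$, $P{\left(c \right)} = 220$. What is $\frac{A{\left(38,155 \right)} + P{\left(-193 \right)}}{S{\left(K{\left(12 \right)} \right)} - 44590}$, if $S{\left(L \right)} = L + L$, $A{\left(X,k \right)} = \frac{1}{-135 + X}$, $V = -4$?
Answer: $- \frac{64017}{12974720} \approx -0.004934$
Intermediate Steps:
$K{\left(v \right)} = - \frac{7}{3} + \frac{v}{3}$ ($K{\left(v \right)} = -1 + \frac{v - 4}{3} = -1 + \frac{-4 + v}{3} = -1 + \left(- \frac{4}{3} + \frac{v}{3}\right) = - \frac{7}{3} + \frac{v}{3}$)
$S{\left(L \right)} = 2 L$
$\frac{A{\left(38,155 \right)} + P{\left(-193 \right)}}{S{\left(K{\left(12 \right)} \right)} - 44590} = \frac{\frac{1}{-135 + 38} + 220}{2 \left(- \frac{7}{3} + \frac{1}{3} \cdot 12\right) - 44590} = \frac{\frac{1}{-97} + 220}{2 \left(- \frac{7}{3} + 4\right) - 44590} = \frac{- \frac{1}{97} + 220}{2 \cdot \frac{5}{3} - 44590} = \frac{21339}{97 \left(\frac{10}{3} - 44590\right)} = \frac{21339}{97 \left(- \frac{133760}{3}\right)} = \frac{21339}{97} \left(- \frac{3}{133760}\right) = - \frac{64017}{12974720}$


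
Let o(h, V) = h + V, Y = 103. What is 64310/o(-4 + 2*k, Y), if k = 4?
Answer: 64310/107 ≈ 601.03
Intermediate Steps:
o(h, V) = V + h
64310/o(-4 + 2*k, Y) = 64310/(103 + (-4 + 2*4)) = 64310/(103 + (-4 + 8)) = 64310/(103 + 4) = 64310/107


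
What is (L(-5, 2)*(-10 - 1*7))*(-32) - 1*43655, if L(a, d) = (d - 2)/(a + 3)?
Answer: -43655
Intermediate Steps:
L(a, d) = (-2 + d)/(3 + a)
(L(-5, 2)*(-10 - 1*7))*(-32) - 1*43655 = (((-2 + 2)/(3 - 5))*(-10 - 1*7))*(-32) - 1*43655 = ((0/(-2))*(-10 - 7))*(-32) - 43655 = (-½*0*(-17))*(-32) - 43655 = (0*(-17))*(-32) - 43655 = 0*(-32) - 43655 = 0 - 43655 = -43655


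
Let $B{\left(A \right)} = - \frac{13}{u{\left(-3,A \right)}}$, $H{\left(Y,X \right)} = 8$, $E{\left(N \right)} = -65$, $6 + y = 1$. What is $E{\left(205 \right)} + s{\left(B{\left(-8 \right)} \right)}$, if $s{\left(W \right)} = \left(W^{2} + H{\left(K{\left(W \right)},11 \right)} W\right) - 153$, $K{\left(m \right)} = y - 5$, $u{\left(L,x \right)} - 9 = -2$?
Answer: $- \frac{11241}{49} \approx -229.41$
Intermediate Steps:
$y = -5$ ($y = -6 + 1 = -5$)
$u{\left(L,x \right)} = 7$ ($u{\left(L,x \right)} = 9 - 2 = 7$)
$K{\left(m \right)} = -10$ ($K{\left(m \right)} = -5 - 5 = -10$)
$B{\left(A \right)} = - \frac{13}{7}$
$s{\left(W \right)} = -153 + W^{2} + 8 W$ ($s{\left(W \right)} = \left(W^{2} + 8 W\right) - 153 = -153 + W^{2} + 8 W$)
$E{\left(205 \right)} + s{\left(B{\left(-8 \right)} \right)} = -65 + \left(-153 + \left(- \frac{13}{7}\right)^{2} + 8 \left(- \frac{13}{7}\right)\right) = -65 - \frac{8056}{49} = - \frac{11241}{49}$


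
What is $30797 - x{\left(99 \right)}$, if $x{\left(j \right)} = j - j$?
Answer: $30797$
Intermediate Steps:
$x{\left(j \right)} = 0$
$30797 - x{\left(99 \right)} = 30797 - 0 = 30797 + 0 = 30797$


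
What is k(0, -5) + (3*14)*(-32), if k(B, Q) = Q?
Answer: -1349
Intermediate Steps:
k(0, -5) + (3*14)*(-32) = -5 + (3*14)*(-32) = -5 + 42*(-32) = -5 - 1344 = -1349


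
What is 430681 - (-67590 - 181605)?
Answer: 679876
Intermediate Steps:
430681 - (-67590 - 181605) = 430681 - 1*(-249195) = 430681 + 249195 = 679876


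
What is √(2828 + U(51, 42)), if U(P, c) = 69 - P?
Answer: √2846 ≈ 53.348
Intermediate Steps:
√(2828 + U(51, 42)) = √(2828 + (69 - 1*51)) = √(2828 + (69 - 51)) = √(2828 + 18) = √2846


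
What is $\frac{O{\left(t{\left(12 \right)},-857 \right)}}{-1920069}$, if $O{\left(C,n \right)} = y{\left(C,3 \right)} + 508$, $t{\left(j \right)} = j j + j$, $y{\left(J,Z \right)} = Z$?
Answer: $- \frac{511}{1920069} \approx -0.00026614$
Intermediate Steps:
$t{\left(j \right)} = j + j^{2}$ ($t{\left(j \right)} = j^{2} + j = j + j^{2}$)
$O{\left(C,n \right)} = 511$ ($O{\left(C,n \right)} = 3 + 508 = 511$)
$\frac{O{\left(t{\left(12 \right)},-857 \right)}}{-1920069} = \frac{511}{-1920069} = 511 \left(- \frac{1}{1920069}\right) = - \frac{511}{1920069}$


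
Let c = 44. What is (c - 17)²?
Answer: 729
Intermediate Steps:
(c - 17)² = (44 - 17)² = 27² = 729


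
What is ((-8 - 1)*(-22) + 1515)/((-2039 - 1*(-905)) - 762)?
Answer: -571/632 ≈ -0.90348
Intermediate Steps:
((-8 - 1)*(-22) + 1515)/((-2039 - 1*(-905)) - 762) = (-9*(-22) + 1515)/((-2039 + 905) - 762) = (198 + 1515)/(-1134 - 762) = 1713/(-1896) = 1713*(-1/1896) = -571/632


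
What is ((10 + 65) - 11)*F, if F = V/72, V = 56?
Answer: 448/9 ≈ 49.778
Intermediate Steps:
F = 7/9 (F = 56/72 = 56*(1/72) = 7/9 ≈ 0.77778)
((10 + 65) - 11)*F = ((10 + 65) - 11)*(7/9) = (75 - 11)*(7/9) = 64*(7/9) = 448/9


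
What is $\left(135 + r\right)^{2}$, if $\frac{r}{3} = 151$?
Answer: $345744$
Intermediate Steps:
$r = 453$ ($r = 3 \cdot 151 = 453$)
$\left(135 + r\right)^{2} = \left(135 + 453\right)^{2} = 588^{2} = 345744$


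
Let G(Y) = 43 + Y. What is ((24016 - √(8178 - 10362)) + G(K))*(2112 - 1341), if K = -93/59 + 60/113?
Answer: 123664070064/6667 - 1542*I*√546 ≈ 1.8549e+7 - 36031.0*I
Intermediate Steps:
K = -6969/6667 (K = -93*1/59 + 60*(1/113) = -93/59 + 60/113 = -6969/6667 ≈ -1.0453)
((24016 - √(8178 - 10362)) + G(K))*(2112 - 1341) = ((24016 - √(8178 - 10362)) + (43 - 6969/6667))*(2112 - 1341) = ((24016 - √(-2184)) + 279712/6667)*771 = ((24016 - 2*I*√546) + 279712/6667)*771 = (160394384/6667 - 2*I*√546)*771 = 123664070064/6667 - 1542*I*√546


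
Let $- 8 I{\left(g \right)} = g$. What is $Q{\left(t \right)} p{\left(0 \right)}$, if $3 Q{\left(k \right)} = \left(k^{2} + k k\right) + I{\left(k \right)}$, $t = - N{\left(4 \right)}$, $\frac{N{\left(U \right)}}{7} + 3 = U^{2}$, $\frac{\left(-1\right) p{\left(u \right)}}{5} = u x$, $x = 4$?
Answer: $0$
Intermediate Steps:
$I{\left(g \right)} = - \frac{g}{8}$
$p{\left(u \right)} = - 20 u$ ($p{\left(u \right)} = - 5 u 4 = - 5 \cdot 4 u = - 20 u$)
$N{\left(U \right)} = -21 + 7 U^{2}$
$t = -91$ ($t = - (-21 + 7 \cdot 4^{2}) = - (-21 + 7 \cdot 16) = - (-21 + 112) = \left(-1\right) 91 = -91$)
$Q{\left(k \right)} = - \frac{k}{24} + \frac{2 k^{2}}{3}$ ($Q{\left(k \right)} = \frac{\left(k^{2} + k k\right) - \frac{k}{8}}{3} = \frac{\left(k^{2} + k^{2}\right) - \frac{k}{8}}{3} = \frac{2 k^{2} - \frac{k}{8}}{3} = - \frac{k}{24} + \frac{2 k^{2}}{3}$)
$Q{\left(t \right)} p{\left(0 \right)} = \frac{1}{24} \left(-91\right) \left(-1 + 16 \left(-91\right)\right) \left(\left(-20\right) 0\right) = \frac{1}{24} \left(-91\right) \left(-1 - 1456\right) 0 = \frac{1}{24} \left(-91\right) \left(-1457\right) 0 = \frac{132587}{24} \cdot 0 = 0$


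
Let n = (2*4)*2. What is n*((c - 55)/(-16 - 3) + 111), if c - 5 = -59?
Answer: 35488/19 ≈ 1867.8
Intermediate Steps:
c = -54 (c = 5 - 59 = -54)
n = 16 (n = 8*2 = 16)
n*((c - 55)/(-16 - 3) + 111) = 16*((-54 - 55)/(-16 - 3) + 111) = 16*(-109/(-19) + 111) = 16*(-109*(-1/19) + 111) = 16*(109/19 + 111) = 16*(2218/19) = 35488/19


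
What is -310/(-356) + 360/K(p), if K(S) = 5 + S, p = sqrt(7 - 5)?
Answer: 323965/4094 - 360*sqrt(2)/23 ≈ 56.996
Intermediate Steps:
p = sqrt(2) ≈ 1.4142
-310/(-356) + 360/K(p) = -310/(-356) + 360/(5 + sqrt(2)) = -310*(-1/356) + 360/(5 + sqrt(2)) = 155/178 + 360/(5 + sqrt(2))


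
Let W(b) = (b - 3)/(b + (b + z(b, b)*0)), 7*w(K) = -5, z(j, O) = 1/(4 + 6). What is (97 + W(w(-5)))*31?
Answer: 15438/5 ≈ 3087.6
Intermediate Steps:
z(j, O) = 1/10
w(K) = -5/7 (w(K) = (1/7)*(-5) = -5/7)
W(b) = (-3 + b)/(2*b) (W(b) = (b - 3)/(b + (b + (1/10)*0)) = (-3 + b)/(b + (b + 0)) = (-3 + b)/(b + b) = (-3 + b)/((2*b)) = (-3 + b)*(1/(2*b)) = (-3 + b)/(2*b))
(97 + W(w(-5)))*31 = (97 + (-3 - 5/7)/(2*(-5/7)))*31 = (97 + (1/2)*(-7/5)*(-26/7))*31 = (97 + 13/5)*31 = (498/5)*31 = 15438/5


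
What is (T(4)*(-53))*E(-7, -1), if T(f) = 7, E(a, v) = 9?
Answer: -3339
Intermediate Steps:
(T(4)*(-53))*E(-7, -1) = (7*(-53))*9 = -371*9 = -3339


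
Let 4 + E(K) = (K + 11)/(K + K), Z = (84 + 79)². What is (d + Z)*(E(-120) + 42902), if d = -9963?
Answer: 85484607587/120 ≈ 7.1237e+8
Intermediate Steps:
Z = 26569 (Z = 163² = 26569)
E(K) = -4 + (11 + K)/(2*K) (E(K) = -4 + (K + 11)/(K + K) = -4 + (11 + K)/((2*K)) = -4 + (11 + K)*(1/(2*K)) = -4 + (11 + K)/(2*K))
(d + Z)*(E(-120) + 42902) = (-9963 + 26569)*((½)*(11 - 7*(-120))/(-120) + 42902) = 16606*((½)*(-1/120)*(11 + 840) + 42902) = 16606*((½)*(-1/120)*851 + 42902) = 16606*(-851/240 + 42902) = 16606*(10295629/240) = 85484607587/120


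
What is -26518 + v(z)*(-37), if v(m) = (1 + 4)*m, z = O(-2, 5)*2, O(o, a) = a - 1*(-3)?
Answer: -29478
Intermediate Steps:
O(o, a) = 3 + a (O(o, a) = a + 3 = 3 + a)
z = 16 (z = (3 + 5)*2 = 8*2 = 16)
v(m) = 5*m
-26518 + v(z)*(-37) = -26518 + (5*16)*(-37) = -26518 + 80*(-37) = -26518 - 2960 = -29478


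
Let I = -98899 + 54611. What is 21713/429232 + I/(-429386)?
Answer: 81887529/532676912 ≈ 0.15373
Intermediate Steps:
I = -44288
21713/429232 + I/(-429386) = 21713/429232 - 44288/(-429386) = 21713*(1/429232) - 44288*(-1/429386) = 21713/429232 + 128/1241 = 81887529/532676912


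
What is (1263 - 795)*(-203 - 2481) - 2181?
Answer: -1258293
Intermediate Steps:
(1263 - 795)*(-203 - 2481) - 2181 = 468*(-2684) - 2181 = -1256112 - 2181 = -1258293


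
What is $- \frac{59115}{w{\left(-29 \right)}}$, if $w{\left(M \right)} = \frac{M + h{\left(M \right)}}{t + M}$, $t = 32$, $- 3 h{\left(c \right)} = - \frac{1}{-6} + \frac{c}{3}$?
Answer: $\frac{212814}{31} \approx 6865.0$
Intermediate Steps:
$h{\left(c \right)} = - \frac{1}{18} - \frac{c}{9}$ ($h{\left(c \right)} = - \frac{- \frac{1}{-6} + \frac{c}{3}}{3} = - \frac{\left(-1\right) \left(- \frac{1}{6}\right) + c \frac{1}{3}}{3} = - \frac{\frac{1}{6} + \frac{c}{3}}{3} = - \frac{1}{18} - \frac{c}{9}$)
$w{\left(M \right)} = \frac{- \frac{1}{18} + \frac{8 M}{9}}{32 + M}$ ($w{\left(M \right)} = \frac{M - \left(\frac{1}{18} + \frac{M}{9}\right)}{32 + M} = \frac{- \frac{1}{18} + \frac{8 M}{9}}{32 + M}$)
$- \frac{59115}{w{\left(-29 \right)}} = - \frac{59115}{\frac{1}{18} \frac{1}{32 - 29} \left(-1 + 16 \left(-29\right)\right)} = - \frac{59115}{\frac{1}{18} \cdot \frac{1}{3} \left(-1 - 464\right)} = - \frac{59115}{\frac{1}{18} \cdot \frac{1}{3} \left(-465\right)} = - \frac{59115}{- \frac{155}{18}} = \left(-59115\right) \left(- \frac{18}{155}\right) = \frac{212814}{31}$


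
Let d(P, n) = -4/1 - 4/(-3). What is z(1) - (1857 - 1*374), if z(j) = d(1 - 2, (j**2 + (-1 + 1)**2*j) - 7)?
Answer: -4457/3 ≈ -1485.7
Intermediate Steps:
d(P, n) = -8/3 (d(P, n) = -4*1 - 4*(-1/3) = -4 + 4/3 = -8/3)
z(j) = -8/3
z(1) - (1857 - 1*374) = -8/3 - (1857 - 1*374) = -8/3 - (1857 - 374) = -8/3 - 1*1483 = -8/3 - 1483 = -4457/3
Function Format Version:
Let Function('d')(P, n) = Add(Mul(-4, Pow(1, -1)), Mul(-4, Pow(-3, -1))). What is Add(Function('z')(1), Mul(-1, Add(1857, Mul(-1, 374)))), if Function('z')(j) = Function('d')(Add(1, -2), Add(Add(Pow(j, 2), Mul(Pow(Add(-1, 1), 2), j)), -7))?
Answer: Rational(-4457, 3) ≈ -1485.7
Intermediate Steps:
Function('d')(P, n) = Rational(-8, 3) (Function('d')(P, n) = Add(Mul(-4, 1), Mul(-4, Rational(-1, 3))) = Add(-4, Rational(4, 3)) = Rational(-8, 3))
Function('z')(j) = Rational(-8, 3)
Add(Function('z')(1), Mul(-1, Add(1857, Mul(-1, 374)))) = Add(Rational(-8, 3), Mul(-1, Add(1857, Mul(-1, 374)))) = Add(Rational(-8, 3), Mul(-1, Add(1857, -374))) = Add(Rational(-8, 3), Mul(-1, 1483)) = Add(Rational(-8, 3), -1483) = Rational(-4457, 3)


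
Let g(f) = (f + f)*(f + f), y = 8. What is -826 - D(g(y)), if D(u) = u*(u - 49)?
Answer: -53818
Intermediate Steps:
g(f) = 4*f² (g(f) = (2*f)*(2*f) = 4*f²)
D(u) = u*(-49 + u)
-826 - D(g(y)) = -826 - 4*8²*(-49 + 4*8²) = -826 - 4*64*(-49 + 4*64) = -826 - 256*(-49 + 256) = -826 - 256*207 = -826 - 1*52992 = -826 - 52992 = -53818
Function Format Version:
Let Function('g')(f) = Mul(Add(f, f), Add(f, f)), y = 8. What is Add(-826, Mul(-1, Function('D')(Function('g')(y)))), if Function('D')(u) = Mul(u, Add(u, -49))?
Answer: -53818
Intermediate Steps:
Function('g')(f) = Mul(4, Pow(f, 2)) (Function('g')(f) = Mul(Mul(2, f), Mul(2, f)) = Mul(4, Pow(f, 2)))
Function('D')(u) = Mul(u, Add(-49, u))
Add(-826, Mul(-1, Function('D')(Function('g')(y)))) = Add(-826, Mul(-1, Mul(Mul(4, Pow(8, 2)), Add(-49, Mul(4, Pow(8, 2)))))) = Add(-826, Mul(-1, Mul(Mul(4, 64), Add(-49, Mul(4, 64))))) = Add(-826, Mul(-1, Mul(256, Add(-49, 256)))) = Add(-826, Mul(-1, Mul(256, 207))) = Add(-826, Mul(-1, 52992)) = Add(-826, -52992) = -53818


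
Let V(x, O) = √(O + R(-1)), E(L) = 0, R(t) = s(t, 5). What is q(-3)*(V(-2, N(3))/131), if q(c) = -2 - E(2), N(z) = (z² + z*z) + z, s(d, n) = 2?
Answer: -2*√23/131 ≈ -0.073219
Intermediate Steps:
R(t) = 2
N(z) = z + 2*z² (N(z) = (z² + z²) + z = 2*z² + z = z + 2*z²)
V(x, O) = √(2 + O) (V(x, O) = √(O + 2) = √(2 + O))
q(c) = -2 (q(c) = -2 - 1*0 = -2 + 0 = -2)
q(-3)*(V(-2, N(3))/131) = -2*√(2 + 3*(1 + 2*3))/131 = -2*√(2 + 3*(1 + 6))/131 = -2*√(2 + 3*7)/131 = -2*√(2 + 21)/131 = -2*√23/131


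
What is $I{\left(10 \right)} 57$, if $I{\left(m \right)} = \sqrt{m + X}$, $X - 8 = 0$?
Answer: $171 \sqrt{2} \approx 241.83$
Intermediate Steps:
$X = 8$ ($X = 8 + 0 = 8$)
$I{\left(m \right)} = \sqrt{8 + m}$ ($I{\left(m \right)} = \sqrt{m + 8} = \sqrt{8 + m}$)
$I{\left(10 \right)} 57 = \sqrt{8 + 10} \cdot 57 = \sqrt{18} \cdot 57 = 3 \sqrt{2} \cdot 57 = 171 \sqrt{2}$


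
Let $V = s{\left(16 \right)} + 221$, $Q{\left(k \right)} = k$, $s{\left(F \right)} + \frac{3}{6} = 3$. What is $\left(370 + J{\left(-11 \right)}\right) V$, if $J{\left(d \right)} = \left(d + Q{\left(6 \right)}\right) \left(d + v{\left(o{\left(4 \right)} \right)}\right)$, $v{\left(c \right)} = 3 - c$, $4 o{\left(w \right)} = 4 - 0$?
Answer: $\frac{185505}{2} \approx 92753.0$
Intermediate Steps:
$s{\left(F \right)} = \frac{5}{2}$ ($s{\left(F \right)} = - \frac{1}{2} + 3 = \frac{5}{2}$)
$o{\left(w \right)} = 1$ ($o{\left(w \right)} = \frac{4 - 0}{4} = \frac{4 + 0}{4} = \frac{1}{4} \cdot 4 = 1$)
$V = \frac{447}{2}$ ($V = \frac{5}{2} + 221 = \frac{447}{2} \approx 223.5$)
$J{\left(d \right)} = \left(2 + d\right) \left(6 + d\right)$ ($J{\left(d \right)} = \left(d + 6\right) \left(d + \left(3 - 1\right)\right) = \left(6 + d\right) \left(d + \left(3 - 1\right)\right) = \left(6 + d\right) \left(d + 2\right) = \left(6 + d\right) \left(2 + d\right) = \left(2 + d\right) \left(6 + d\right)$)
$\left(370 + J{\left(-11 \right)}\right) V = \left(370 + \left(12 + \left(-11\right)^{2} + 8 \left(-11\right)\right)\right) \frac{447}{2} = \left(370 + \left(12 + 121 - 88\right)\right) \frac{447}{2} = \left(370 + 45\right) \frac{447}{2} = 415 \cdot \frac{447}{2} = \frac{185505}{2}$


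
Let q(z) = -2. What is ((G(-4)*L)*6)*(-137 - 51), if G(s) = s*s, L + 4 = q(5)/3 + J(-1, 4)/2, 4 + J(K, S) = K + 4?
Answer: 93248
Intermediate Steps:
J(K, S) = K (J(K, S) = -4 + (K + 4) = -4 + (4 + K) = K)
L = -31/6 (L = -4 + (-2/3 - 1/2) = -4 + (-2*⅓ - 1*½) = -4 + (-⅔ - ½) = -4 - 7/6 = -31/6 ≈ -5.1667)
G(s) = s²
((G(-4)*L)*6)*(-137 - 51) = (((-4)²*(-31/6))*6)*(-137 - 51) = ((16*(-31/6))*6)*(-188) = -248/3*6*(-188) = -496*(-188) = 93248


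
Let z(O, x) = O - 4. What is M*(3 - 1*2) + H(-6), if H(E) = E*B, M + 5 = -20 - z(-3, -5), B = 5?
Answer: -48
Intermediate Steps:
z(O, x) = -4 + O
M = -18 (M = -5 + (-20 - (-4 - 3)) = -5 + (-20 - 1*(-7)) = -5 + (-20 + 7) = -5 - 13 = -18)
H(E) = 5*E (H(E) = E*5 = 5*E)
M*(3 - 1*2) + H(-6) = -18*(3 - 1*2) + 5*(-6) = -18*(3 - 2) - 30 = -18*1 - 30 = -18 - 30 = -48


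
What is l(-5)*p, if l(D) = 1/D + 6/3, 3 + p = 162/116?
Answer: -837/290 ≈ -2.8862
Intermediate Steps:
p = -93/58 (p = -3 + 162/116 = -3 + 162*(1/116) = -3 + 81/58 = -93/58 ≈ -1.6034)
l(D) = 2 + 1/D (l(D) = 1/D + 6*(1/3) = 1/D + 2 = 2 + 1/D)
l(-5)*p = (2 + 1/(-5))*(-93/58) = (2 - 1/5)*(-93/58) = (9/5)*(-93/58) = -837/290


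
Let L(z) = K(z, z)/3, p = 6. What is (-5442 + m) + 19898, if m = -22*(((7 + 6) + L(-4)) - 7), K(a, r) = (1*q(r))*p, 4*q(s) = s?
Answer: 14368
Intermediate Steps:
q(s) = s/4
K(a, r) = 3*r/2 (K(a, r) = (1*(r/4))*6 = (r/4)*6 = 3*r/2)
L(z) = z/2 (L(z) = (3*z/2)/3 = (3*z/2)*(1/3) = z/2)
m = -88 (m = -22*(((7 + 6) + (1/2)*(-4)) - 7) = -22*((13 - 2) - 7) = -22*(11 - 7) = -22*4 = -88)
(-5442 + m) + 19898 = (-5442 - 88) + 19898 = -5530 + 19898 = 14368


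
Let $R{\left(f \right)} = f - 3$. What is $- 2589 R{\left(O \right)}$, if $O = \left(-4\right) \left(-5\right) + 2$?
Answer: $-49191$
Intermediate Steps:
$O = 22$ ($O = 20 + 2 = 22$)
$R{\left(f \right)} = -3 + f$
$- 2589 R{\left(O \right)} = - 2589 \left(-3 + 22\right) = \left(-2589\right) 19 = -49191$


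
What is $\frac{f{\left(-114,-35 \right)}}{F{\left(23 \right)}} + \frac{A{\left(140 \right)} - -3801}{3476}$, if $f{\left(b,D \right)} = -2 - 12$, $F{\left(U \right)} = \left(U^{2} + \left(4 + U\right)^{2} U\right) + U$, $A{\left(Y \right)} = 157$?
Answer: $\frac{34249969}{30100422} \approx 1.1379$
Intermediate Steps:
$F{\left(U \right)} = U + U^{2} + U \left(4 + U\right)^{2}$ ($F{\left(U \right)} = \left(U^{2} + U \left(4 + U\right)^{2}\right) + U = U + U^{2} + U \left(4 + U\right)^{2}$)
$f{\left(b,D \right)} = -14$ ($f{\left(b,D \right)} = -2 - 12 = -14$)
$\frac{f{\left(-114,-35 \right)}}{F{\left(23 \right)}} + \frac{A{\left(140 \right)} - -3801}{3476} = - \frac{14}{23 \left(1 + 23 + \left(4 + 23\right)^{2}\right)} + \frac{157 - -3801}{3476} = - \frac{14}{23 \left(1 + 23 + 27^{2}\right)} + \left(157 + 3801\right) \frac{1}{3476} = - \frac{14}{23 \left(1 + 23 + 729\right)} + 3958 \cdot \frac{1}{3476} = - \frac{14}{23 \cdot 753} + \frac{1979}{1738} = - \frac{14}{17319} + \frac{1979}{1738} = \frac{34249969}{30100422}$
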